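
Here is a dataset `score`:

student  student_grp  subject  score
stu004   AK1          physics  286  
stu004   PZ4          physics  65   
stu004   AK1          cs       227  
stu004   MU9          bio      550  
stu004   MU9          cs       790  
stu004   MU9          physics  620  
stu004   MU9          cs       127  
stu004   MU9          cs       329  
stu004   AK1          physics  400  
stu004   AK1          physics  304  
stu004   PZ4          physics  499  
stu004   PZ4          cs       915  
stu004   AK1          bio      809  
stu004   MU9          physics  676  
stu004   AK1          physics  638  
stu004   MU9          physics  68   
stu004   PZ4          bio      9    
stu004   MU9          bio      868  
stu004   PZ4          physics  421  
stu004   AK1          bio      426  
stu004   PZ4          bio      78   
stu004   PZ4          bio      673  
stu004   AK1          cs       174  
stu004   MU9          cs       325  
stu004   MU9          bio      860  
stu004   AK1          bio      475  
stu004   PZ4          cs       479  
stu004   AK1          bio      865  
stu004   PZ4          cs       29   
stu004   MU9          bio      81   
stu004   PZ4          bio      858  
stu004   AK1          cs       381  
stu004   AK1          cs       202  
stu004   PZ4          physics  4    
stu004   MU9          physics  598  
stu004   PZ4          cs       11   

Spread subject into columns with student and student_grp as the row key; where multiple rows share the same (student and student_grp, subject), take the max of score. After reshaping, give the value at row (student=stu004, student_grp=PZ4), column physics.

499

Rows with student=stu004, student_grp=PZ4 and subject=physics: score values are 65, 499, 421, 4.
max(65, 499, 421, 4) = 499.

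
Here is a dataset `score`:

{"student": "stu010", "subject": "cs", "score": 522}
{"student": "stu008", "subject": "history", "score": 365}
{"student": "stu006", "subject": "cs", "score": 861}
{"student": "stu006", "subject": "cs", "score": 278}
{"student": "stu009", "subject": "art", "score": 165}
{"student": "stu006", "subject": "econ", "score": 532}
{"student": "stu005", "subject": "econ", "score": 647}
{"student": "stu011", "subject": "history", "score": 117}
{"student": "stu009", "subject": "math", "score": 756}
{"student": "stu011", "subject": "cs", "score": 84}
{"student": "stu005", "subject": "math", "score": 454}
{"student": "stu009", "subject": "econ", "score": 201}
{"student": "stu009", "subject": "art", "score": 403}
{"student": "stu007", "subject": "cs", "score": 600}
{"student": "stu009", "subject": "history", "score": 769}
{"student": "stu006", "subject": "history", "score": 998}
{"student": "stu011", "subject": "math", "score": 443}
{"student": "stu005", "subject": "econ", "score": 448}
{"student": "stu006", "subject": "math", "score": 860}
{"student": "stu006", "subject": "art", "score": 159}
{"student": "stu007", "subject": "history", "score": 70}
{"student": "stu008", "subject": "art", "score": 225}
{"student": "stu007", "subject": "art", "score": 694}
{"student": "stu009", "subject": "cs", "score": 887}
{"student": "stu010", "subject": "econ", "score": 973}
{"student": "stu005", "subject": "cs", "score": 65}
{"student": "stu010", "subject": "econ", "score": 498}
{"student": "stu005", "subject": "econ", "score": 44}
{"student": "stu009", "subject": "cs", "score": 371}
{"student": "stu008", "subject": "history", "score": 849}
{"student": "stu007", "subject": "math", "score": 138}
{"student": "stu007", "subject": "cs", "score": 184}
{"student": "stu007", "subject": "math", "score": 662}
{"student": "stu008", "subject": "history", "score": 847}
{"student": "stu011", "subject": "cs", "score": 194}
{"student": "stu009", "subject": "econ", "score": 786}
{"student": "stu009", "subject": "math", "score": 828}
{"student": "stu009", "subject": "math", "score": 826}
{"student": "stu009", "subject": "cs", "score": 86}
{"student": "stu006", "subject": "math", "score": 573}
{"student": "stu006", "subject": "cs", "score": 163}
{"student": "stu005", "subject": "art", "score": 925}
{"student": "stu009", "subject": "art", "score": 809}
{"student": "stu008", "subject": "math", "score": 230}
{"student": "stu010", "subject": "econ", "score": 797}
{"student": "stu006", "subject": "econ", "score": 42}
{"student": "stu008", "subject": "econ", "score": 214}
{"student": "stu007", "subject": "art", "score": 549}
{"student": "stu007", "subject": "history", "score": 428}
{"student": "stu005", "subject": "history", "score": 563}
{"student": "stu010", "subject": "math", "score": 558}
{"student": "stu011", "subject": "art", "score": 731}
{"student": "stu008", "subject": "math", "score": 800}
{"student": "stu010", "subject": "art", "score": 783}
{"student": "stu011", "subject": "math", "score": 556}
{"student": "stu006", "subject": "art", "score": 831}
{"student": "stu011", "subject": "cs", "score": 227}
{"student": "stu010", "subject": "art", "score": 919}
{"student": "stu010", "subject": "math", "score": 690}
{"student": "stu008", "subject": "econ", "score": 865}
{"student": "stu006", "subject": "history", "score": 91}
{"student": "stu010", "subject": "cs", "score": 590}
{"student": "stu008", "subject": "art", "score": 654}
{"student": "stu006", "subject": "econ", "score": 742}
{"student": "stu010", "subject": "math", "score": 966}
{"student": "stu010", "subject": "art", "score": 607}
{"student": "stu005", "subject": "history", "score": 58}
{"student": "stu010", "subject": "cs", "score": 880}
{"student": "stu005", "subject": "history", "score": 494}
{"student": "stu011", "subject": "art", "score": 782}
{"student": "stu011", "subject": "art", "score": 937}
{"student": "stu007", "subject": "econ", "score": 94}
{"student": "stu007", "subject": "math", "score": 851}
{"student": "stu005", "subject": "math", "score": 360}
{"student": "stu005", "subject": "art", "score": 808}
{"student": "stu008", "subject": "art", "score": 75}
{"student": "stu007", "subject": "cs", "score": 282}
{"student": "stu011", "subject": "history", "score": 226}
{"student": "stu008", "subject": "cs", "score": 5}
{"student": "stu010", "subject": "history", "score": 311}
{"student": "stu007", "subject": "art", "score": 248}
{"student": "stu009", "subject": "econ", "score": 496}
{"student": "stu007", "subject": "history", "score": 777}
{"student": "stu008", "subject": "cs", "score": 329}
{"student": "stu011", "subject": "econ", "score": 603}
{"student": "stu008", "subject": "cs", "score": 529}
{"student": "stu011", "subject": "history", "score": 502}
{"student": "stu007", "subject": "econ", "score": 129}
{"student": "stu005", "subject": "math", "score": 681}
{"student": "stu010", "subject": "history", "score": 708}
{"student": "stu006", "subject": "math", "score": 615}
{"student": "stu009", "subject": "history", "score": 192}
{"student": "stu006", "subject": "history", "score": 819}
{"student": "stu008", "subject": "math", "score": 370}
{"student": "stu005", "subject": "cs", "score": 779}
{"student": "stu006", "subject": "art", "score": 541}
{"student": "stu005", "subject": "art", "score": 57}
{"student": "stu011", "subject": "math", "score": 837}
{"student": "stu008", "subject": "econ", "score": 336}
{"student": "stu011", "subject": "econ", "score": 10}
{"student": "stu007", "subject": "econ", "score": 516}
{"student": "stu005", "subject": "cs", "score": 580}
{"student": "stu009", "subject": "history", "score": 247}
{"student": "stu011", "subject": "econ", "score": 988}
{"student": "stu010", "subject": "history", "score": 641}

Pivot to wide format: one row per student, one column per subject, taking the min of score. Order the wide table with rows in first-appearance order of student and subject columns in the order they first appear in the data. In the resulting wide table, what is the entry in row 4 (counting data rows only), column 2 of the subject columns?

With rows in first-appearance order of student, row 4 is student=stu009. subject columns in first-appearance order: cs, history, art, econ, math; column 2 is history.
Long rows with student=stu009, subject=history: min(769, 192, 247) = 192.

192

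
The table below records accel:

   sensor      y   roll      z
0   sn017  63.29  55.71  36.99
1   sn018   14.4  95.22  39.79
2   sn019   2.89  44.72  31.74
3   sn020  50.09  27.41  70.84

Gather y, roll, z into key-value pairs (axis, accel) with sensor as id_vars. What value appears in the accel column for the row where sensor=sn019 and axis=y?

2.89

Unpivoting turns each (sensor, wide-column) pair into one long row.
The wide cell at row sn019, column y holds 2.89, so the long row (sn019, y) has accel=2.89.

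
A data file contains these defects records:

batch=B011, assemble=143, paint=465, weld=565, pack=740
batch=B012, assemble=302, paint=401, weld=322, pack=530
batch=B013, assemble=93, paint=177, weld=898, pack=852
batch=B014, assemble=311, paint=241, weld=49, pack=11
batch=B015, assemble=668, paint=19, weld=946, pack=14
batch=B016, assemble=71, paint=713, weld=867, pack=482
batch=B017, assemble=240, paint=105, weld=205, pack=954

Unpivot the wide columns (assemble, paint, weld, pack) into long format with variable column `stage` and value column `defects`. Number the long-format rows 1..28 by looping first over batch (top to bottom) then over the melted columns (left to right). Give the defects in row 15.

49

28 rows total (7 × 4). Row 15: index ⌊(15-1)/4⌋ = 3 into batch → B014; (15-1) mod 4 = 2 into the melted columns → weld.
So row 15 is (B014, weld, 49); defects = 49.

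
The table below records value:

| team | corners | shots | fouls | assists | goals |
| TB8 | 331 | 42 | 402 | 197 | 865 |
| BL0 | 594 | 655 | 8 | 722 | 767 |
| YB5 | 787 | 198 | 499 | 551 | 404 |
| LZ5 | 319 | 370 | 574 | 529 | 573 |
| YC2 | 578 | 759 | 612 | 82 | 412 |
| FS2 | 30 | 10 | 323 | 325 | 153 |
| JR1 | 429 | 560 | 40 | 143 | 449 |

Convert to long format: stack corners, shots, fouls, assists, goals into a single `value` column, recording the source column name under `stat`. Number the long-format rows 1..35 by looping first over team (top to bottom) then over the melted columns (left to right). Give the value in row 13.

499

35 rows total (7 × 5). Row 13: index ⌊(13-1)/5⌋ = 2 into team → YB5; (13-1) mod 5 = 2 into the melted columns → fouls.
So row 13 is (YB5, fouls, 499); value = 499.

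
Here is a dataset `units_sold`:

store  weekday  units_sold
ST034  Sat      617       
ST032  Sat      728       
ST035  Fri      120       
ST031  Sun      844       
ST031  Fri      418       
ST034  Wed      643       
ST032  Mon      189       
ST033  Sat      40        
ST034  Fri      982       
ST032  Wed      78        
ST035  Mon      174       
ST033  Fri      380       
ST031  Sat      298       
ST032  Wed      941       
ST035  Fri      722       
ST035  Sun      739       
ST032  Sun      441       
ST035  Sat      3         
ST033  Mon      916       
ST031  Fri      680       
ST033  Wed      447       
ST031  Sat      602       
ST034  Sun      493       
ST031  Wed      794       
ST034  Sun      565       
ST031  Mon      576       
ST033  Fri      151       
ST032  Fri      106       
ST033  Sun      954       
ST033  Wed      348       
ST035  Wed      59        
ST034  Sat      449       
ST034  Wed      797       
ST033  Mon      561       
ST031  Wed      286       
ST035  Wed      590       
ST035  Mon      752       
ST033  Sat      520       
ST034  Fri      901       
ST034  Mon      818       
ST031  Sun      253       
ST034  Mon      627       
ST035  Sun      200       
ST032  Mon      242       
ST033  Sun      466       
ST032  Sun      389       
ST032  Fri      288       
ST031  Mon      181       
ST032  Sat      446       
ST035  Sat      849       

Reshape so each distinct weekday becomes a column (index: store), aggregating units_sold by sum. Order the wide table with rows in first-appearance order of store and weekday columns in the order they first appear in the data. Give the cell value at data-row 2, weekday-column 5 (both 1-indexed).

With rows in first-appearance order of store, row 2 is store=ST032. weekday columns in first-appearance order: Sat, Fri, Sun, Wed, Mon; column 5 is Mon.
Long rows with store=ST032, weekday=Mon: 189 + 242 = 431.

431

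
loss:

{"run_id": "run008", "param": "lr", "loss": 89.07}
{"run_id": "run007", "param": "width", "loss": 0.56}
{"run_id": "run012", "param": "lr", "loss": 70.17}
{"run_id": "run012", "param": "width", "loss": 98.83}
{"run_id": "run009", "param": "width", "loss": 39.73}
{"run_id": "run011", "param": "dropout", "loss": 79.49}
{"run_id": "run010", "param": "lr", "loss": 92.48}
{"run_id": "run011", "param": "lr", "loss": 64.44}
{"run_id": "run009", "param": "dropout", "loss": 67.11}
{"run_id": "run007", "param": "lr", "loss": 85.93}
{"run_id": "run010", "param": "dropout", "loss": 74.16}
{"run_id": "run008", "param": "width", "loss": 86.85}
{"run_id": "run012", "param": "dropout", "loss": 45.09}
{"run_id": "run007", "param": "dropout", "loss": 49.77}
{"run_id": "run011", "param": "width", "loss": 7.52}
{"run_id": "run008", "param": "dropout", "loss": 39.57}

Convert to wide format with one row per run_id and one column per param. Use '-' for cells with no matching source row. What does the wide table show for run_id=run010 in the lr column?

92.48

The long row with run_id=run010, param=lr has loss=92.48.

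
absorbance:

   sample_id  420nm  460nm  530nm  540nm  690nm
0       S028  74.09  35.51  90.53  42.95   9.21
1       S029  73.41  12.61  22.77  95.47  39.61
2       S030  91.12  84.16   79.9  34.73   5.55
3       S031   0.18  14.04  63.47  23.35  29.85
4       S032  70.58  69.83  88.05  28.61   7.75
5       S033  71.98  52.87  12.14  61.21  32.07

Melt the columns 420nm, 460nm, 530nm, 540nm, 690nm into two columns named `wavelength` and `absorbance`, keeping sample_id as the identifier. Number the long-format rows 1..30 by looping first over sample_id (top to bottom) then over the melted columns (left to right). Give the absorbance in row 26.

30 rows total (6 × 5). Row 26: index ⌊(26-1)/5⌋ = 5 into sample_id → S033; (26-1) mod 5 = 0 into the melted columns → 420nm.
So row 26 is (S033, 420nm, 71.98); absorbance = 71.98.

71.98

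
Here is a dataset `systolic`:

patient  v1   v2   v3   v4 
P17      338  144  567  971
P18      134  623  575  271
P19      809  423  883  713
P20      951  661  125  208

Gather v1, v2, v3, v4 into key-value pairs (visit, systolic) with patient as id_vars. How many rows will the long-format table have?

4 patient values × 4 melted columns = 16 rows.

16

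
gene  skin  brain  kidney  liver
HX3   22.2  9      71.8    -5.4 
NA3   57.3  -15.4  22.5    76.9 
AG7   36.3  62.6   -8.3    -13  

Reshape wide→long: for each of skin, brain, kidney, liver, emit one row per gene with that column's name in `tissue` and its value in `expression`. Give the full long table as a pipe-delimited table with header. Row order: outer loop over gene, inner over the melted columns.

Each (gene, column) pair becomes one row: 3 × 4 = 12 rows.
For example, (HX3, skin) → expression=22.2.

| gene | tissue | expression |
| HX3 | skin | 22.2 |
| HX3 | brain | 9 |
| HX3 | kidney | 71.8 |
| HX3 | liver | -5.4 |
| NA3 | skin | 57.3 |
| NA3 | brain | -15.4 |
| NA3 | kidney | 22.5 |
| NA3 | liver | 76.9 |
| AG7 | skin | 36.3 |
| AG7 | brain | 62.6 |
| AG7 | kidney | -8.3 |
| AG7 | liver | -13 |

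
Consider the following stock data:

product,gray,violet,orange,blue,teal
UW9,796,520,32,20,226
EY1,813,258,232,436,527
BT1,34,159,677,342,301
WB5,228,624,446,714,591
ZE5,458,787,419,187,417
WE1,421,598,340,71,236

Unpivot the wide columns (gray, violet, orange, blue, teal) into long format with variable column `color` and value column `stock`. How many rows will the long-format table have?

30

6 product values × 5 melted columns = 30 rows.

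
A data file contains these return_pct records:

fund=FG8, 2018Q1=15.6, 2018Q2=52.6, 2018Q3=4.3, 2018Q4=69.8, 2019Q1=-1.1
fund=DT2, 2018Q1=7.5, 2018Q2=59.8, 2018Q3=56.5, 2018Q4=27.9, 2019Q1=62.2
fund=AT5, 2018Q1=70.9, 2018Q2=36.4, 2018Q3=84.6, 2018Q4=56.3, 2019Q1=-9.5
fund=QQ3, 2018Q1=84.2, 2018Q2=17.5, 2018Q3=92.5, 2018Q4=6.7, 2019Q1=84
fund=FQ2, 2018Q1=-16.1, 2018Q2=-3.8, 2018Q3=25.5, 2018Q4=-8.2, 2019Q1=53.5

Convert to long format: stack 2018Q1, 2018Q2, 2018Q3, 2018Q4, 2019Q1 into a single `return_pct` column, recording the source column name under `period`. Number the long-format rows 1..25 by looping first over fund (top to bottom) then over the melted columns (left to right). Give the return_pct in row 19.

25 rows total (5 × 5). Row 19: index ⌊(19-1)/5⌋ = 3 into fund → QQ3; (19-1) mod 5 = 3 into the melted columns → 2018Q4.
So row 19 is (QQ3, 2018Q4, 6.7); return_pct = 6.7.

6.7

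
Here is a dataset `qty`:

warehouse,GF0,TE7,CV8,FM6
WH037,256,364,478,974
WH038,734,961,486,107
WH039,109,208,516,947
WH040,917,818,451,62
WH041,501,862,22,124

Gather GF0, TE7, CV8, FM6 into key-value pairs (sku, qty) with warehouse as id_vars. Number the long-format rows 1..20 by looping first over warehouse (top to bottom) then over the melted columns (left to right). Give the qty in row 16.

20 rows total (5 × 4). Row 16: index ⌊(16-1)/4⌋ = 3 into warehouse → WH040; (16-1) mod 4 = 3 into the melted columns → FM6.
So row 16 is (WH040, FM6, 62); qty = 62.

62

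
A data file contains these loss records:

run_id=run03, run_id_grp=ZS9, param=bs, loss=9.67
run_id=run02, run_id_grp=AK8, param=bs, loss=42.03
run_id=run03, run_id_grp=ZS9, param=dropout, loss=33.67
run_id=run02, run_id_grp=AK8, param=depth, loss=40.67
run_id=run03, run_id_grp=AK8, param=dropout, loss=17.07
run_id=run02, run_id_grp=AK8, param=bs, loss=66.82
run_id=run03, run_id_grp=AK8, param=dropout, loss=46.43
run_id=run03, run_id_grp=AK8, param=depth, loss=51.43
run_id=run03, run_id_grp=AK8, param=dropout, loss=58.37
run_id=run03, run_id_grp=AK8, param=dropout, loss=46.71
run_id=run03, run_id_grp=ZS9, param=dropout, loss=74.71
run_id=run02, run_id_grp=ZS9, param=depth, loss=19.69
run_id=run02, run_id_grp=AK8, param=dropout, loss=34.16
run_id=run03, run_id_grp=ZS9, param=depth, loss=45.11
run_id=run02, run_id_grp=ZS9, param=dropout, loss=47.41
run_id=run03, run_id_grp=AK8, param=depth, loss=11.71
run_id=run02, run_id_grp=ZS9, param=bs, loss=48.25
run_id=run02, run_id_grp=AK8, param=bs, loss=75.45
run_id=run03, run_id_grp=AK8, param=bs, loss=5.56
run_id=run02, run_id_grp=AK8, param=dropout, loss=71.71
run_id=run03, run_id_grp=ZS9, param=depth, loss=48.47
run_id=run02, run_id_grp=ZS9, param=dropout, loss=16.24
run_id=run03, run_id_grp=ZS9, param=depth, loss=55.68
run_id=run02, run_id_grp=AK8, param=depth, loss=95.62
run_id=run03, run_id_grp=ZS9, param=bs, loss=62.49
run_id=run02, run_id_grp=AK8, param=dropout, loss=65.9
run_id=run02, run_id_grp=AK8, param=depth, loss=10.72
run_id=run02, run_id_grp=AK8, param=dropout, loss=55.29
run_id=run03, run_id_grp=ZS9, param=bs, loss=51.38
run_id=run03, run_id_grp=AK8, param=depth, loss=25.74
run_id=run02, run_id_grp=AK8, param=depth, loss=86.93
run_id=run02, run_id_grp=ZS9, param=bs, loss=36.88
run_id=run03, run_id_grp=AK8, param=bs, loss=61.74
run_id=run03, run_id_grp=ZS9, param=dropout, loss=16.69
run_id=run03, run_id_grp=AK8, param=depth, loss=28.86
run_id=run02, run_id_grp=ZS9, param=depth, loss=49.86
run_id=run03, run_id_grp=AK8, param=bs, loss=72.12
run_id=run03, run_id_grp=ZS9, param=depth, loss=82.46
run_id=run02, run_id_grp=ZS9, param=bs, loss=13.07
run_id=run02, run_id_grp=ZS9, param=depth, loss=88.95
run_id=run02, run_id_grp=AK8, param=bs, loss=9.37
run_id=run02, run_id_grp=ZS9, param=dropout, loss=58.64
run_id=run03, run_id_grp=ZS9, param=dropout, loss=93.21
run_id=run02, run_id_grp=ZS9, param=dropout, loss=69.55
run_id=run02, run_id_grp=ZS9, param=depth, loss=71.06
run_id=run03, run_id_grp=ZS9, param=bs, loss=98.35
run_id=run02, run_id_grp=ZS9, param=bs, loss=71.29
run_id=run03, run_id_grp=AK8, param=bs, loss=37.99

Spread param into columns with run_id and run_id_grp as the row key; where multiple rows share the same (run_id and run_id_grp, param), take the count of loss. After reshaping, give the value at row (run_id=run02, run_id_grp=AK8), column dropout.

4

Rows with run_id=run02, run_id_grp=AK8 and param=dropout: loss values are 34.16, 71.71, 65.9, 55.29.
4 rows match — count = 4.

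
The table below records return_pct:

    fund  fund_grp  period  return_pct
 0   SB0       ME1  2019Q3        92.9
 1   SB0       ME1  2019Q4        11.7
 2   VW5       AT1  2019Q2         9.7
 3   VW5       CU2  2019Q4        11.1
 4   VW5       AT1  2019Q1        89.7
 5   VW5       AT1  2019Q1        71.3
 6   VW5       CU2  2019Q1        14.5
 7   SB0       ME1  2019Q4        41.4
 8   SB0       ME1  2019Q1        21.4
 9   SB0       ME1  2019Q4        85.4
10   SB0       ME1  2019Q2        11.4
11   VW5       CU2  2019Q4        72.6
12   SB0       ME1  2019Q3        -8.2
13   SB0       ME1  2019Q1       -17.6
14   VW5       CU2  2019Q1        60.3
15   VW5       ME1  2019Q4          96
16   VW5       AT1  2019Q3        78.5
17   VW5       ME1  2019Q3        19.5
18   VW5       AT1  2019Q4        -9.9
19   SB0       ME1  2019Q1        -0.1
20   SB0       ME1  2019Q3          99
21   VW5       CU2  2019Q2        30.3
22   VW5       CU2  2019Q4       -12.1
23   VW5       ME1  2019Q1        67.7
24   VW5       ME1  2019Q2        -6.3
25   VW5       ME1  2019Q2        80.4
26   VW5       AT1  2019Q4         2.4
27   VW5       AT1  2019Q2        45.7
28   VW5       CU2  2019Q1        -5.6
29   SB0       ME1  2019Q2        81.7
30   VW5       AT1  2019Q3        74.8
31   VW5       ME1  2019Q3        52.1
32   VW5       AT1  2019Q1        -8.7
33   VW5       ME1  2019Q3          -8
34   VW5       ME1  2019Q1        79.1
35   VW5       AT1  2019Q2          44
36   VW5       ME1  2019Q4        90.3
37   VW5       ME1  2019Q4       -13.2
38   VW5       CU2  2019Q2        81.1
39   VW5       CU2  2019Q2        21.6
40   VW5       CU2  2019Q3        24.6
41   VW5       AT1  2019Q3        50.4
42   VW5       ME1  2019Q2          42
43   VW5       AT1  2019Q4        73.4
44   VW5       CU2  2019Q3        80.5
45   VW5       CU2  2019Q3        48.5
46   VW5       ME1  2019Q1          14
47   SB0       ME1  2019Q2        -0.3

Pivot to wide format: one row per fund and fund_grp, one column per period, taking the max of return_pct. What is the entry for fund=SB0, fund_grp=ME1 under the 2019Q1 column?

Rows with fund=SB0, fund_grp=ME1 and period=2019Q1: return_pct values are 21.4, -17.6, -0.1.
max(21.4, -17.6, -0.1) = 21.4.

21.4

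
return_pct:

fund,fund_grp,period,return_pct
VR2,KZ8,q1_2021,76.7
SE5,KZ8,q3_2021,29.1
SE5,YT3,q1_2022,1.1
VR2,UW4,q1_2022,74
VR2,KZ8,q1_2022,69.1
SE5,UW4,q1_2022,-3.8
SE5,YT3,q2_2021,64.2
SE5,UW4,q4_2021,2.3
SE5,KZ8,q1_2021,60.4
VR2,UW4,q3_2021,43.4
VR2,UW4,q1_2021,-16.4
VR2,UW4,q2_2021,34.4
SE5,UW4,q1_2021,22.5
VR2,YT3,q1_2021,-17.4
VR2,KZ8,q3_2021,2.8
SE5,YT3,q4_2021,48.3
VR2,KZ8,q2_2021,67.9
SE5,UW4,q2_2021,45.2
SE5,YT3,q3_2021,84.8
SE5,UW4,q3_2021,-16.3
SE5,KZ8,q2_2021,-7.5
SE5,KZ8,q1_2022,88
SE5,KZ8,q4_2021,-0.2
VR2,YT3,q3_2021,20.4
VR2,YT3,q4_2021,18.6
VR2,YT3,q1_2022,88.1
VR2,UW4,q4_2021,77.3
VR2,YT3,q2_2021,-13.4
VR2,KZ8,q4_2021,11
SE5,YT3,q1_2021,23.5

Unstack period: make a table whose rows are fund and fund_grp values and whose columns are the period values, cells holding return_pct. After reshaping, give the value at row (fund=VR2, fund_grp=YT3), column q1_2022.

88.1

Wide layout: rows indexed by fund and fund_grp, columns are the 5 distinct period values (q1_2021, q3_2021, q1_2022, q2_2021, q4_2021).
Cell (fund=VR2, fund_grp=YT3, period=q1_2022) draws from the long row where fund=VR2, fund_grp=YT3 and period=q1_2022, which has return_pct=88.1.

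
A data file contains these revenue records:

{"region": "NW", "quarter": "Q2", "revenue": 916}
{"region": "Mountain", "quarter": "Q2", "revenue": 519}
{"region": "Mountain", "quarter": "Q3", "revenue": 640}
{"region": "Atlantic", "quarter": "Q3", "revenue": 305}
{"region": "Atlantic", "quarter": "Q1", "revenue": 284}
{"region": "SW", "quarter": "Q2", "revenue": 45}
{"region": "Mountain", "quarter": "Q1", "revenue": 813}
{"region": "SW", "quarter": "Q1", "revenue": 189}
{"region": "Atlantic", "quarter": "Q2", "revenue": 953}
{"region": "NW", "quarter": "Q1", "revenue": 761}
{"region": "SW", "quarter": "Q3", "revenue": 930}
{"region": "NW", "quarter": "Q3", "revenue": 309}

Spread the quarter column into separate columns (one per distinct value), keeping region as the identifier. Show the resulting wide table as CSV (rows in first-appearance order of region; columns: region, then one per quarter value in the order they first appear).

region,Q2,Q3,Q1
NW,916,309,761
Mountain,519,640,813
Atlantic,953,305,284
SW,45,930,189

Columns: region plus the 3 distinct quarter values (Q2, Q3, Q1).
For example, row NW column Q2 takes revenue=916 from the long row (NW, Q2).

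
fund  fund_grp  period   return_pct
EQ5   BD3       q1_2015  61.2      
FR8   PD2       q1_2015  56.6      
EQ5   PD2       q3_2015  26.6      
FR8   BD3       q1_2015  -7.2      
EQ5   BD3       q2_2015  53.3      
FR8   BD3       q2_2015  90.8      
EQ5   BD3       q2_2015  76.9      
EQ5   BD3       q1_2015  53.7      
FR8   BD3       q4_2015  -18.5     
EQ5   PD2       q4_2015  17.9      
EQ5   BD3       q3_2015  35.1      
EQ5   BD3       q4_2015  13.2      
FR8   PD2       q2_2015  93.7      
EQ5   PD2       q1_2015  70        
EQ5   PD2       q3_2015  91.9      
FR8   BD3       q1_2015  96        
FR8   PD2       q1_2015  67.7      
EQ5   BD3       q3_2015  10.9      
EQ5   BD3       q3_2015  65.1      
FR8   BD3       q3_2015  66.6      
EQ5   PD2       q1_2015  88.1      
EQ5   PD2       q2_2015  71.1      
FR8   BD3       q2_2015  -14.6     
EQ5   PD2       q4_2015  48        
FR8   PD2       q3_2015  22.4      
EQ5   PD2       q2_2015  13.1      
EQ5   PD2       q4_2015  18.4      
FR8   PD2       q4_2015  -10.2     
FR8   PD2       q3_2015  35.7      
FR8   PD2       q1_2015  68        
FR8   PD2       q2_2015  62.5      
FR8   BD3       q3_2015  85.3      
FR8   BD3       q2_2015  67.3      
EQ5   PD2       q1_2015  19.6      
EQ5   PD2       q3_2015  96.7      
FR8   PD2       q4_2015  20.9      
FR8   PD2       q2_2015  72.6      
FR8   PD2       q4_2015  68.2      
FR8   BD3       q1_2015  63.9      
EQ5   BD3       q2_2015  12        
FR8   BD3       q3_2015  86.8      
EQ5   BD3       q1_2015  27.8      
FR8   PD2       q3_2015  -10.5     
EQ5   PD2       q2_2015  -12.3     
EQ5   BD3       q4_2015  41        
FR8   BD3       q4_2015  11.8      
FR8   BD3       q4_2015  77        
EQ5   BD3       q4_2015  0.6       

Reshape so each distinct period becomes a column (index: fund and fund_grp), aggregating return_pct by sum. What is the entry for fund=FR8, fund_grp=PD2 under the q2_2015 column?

228.8

Rows with fund=FR8, fund_grp=PD2 and period=q2_2015: return_pct values are 93.7, 62.5, 72.6.
93.7 + 62.5 + 72.6 = 228.8.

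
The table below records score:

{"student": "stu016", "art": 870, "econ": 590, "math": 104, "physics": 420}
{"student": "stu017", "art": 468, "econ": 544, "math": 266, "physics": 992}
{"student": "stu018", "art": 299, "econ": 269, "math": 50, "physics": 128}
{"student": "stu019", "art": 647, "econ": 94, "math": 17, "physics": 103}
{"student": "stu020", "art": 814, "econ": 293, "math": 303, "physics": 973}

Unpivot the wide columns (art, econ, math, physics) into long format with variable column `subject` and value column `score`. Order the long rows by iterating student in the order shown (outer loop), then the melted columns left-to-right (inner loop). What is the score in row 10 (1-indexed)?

269

20 rows total (5 × 4). Row 10: index ⌊(10-1)/4⌋ = 2 into student → stu018; (10-1) mod 4 = 1 into the melted columns → econ.
So row 10 is (stu018, econ, 269); score = 269.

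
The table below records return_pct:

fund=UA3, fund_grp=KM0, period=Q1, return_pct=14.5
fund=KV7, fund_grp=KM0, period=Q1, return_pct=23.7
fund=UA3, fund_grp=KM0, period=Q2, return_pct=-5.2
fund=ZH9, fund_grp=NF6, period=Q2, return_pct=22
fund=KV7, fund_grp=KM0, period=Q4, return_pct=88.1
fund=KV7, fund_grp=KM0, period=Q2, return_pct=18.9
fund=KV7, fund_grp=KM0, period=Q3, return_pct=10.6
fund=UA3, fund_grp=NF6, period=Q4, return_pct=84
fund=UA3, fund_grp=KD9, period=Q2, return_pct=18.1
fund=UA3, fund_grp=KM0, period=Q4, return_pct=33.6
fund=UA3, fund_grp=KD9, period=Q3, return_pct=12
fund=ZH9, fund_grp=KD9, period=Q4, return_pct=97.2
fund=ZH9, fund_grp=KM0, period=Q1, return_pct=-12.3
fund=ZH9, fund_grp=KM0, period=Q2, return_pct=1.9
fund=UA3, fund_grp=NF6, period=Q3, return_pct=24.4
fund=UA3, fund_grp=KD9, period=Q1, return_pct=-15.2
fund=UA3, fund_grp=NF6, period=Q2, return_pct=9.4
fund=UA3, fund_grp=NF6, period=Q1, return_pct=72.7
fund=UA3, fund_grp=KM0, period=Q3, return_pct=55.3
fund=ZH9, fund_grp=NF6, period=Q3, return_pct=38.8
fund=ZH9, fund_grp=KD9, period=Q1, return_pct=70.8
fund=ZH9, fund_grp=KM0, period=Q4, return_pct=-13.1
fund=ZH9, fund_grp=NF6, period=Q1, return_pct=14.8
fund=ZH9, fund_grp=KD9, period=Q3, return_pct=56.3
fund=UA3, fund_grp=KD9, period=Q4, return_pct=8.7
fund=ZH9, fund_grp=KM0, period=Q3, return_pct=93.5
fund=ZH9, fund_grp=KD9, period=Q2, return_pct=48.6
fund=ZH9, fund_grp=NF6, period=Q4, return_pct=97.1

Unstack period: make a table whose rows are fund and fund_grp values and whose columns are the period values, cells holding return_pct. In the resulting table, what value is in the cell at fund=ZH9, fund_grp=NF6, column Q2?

22

Wide layout: rows indexed by fund and fund_grp, columns are the 4 distinct period values (Q1, Q2, Q4, Q3).
Cell (fund=ZH9, fund_grp=NF6, period=Q2) draws from the long row where fund=ZH9, fund_grp=NF6 and period=Q2, which has return_pct=22.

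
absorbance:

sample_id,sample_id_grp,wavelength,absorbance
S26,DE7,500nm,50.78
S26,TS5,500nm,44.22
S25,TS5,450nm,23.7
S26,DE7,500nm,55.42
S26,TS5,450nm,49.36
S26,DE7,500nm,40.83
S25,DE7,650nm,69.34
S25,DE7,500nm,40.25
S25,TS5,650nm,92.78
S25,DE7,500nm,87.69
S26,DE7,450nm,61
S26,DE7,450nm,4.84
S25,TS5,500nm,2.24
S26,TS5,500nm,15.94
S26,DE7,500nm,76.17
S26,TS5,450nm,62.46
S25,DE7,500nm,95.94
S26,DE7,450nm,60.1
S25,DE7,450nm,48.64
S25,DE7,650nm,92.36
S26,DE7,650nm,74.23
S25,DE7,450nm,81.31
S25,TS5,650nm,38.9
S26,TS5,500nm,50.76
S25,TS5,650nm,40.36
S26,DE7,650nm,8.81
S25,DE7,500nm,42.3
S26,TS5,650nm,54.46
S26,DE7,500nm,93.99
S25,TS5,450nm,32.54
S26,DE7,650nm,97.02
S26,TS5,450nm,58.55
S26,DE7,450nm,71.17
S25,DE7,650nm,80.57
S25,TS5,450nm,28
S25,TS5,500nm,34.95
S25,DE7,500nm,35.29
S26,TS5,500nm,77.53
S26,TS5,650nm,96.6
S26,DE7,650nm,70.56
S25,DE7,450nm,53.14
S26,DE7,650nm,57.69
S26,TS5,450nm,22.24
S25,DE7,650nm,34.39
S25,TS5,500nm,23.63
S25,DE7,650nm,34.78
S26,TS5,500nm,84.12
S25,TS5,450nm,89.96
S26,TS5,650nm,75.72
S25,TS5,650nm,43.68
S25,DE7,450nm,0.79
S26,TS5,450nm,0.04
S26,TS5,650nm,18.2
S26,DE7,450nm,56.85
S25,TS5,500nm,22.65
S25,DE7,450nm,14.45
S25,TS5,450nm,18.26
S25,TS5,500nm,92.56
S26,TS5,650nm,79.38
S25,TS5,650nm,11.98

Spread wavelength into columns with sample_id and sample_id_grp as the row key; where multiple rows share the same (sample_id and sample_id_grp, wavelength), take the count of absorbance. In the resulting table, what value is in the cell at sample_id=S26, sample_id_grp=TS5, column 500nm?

5

Rows with sample_id=S26, sample_id_grp=TS5 and wavelength=500nm: absorbance values are 44.22, 15.94, 50.76, 77.53, 84.12.
5 rows match — count = 5.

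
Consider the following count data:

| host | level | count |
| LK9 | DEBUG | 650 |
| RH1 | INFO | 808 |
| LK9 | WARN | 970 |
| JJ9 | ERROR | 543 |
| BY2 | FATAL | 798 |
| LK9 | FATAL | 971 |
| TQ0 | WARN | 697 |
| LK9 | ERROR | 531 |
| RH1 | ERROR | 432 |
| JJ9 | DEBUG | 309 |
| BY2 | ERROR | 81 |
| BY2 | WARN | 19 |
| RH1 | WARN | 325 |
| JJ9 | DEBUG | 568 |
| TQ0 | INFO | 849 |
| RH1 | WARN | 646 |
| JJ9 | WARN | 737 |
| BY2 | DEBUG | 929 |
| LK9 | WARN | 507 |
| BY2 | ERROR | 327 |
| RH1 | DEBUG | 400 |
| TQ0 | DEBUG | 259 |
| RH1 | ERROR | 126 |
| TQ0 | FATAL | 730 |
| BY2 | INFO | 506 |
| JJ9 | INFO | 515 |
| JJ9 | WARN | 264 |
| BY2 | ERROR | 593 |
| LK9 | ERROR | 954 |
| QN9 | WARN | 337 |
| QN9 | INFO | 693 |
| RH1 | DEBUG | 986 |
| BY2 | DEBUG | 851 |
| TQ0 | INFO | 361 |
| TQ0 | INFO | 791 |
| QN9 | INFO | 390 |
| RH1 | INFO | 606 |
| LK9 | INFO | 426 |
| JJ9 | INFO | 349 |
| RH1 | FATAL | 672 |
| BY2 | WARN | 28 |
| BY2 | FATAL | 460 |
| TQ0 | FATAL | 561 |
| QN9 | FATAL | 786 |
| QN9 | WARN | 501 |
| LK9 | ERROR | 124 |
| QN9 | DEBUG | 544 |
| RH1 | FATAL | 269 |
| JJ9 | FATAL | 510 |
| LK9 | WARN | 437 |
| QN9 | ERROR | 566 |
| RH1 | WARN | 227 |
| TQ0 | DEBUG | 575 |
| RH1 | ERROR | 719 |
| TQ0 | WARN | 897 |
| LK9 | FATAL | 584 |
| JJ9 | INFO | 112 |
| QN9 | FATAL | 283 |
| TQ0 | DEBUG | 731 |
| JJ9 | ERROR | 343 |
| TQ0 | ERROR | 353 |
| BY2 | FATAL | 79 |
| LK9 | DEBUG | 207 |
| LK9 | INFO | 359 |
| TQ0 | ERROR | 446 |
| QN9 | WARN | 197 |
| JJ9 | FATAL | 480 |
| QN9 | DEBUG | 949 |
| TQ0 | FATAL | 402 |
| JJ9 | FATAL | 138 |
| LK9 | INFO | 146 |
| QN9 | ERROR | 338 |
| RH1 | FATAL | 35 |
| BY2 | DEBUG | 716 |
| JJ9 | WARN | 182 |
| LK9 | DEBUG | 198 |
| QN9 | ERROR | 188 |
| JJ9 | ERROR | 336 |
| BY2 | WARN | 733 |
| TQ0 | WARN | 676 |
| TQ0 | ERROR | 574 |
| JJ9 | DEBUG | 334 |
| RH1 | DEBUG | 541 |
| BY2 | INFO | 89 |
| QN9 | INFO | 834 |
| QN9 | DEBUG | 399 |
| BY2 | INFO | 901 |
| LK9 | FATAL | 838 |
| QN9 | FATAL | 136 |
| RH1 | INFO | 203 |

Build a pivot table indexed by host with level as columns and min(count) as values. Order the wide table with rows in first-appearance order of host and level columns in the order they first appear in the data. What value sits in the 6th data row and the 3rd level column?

197

With rows in first-appearance order of host, row 6 is host=QN9. level columns in first-appearance order: DEBUG, INFO, WARN, ERROR, FATAL; column 3 is WARN.
Long rows with host=QN9, level=WARN: min(337, 501, 197) = 197.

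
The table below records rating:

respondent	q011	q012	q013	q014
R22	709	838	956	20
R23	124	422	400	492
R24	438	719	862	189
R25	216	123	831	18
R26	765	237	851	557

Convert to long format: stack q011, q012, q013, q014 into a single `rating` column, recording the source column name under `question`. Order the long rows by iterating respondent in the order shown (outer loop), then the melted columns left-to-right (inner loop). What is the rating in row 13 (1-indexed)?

20 rows total (5 × 4). Row 13: index ⌊(13-1)/4⌋ = 3 into respondent → R25; (13-1) mod 4 = 0 into the melted columns → q011.
So row 13 is (R25, q011, 216); rating = 216.

216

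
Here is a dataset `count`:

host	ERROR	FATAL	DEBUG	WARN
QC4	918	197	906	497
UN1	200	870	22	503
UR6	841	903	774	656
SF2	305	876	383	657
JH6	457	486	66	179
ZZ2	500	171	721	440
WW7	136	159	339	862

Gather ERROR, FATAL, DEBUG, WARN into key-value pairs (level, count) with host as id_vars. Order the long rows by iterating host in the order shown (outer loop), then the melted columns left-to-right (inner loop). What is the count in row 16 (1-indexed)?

657

28 rows total (7 × 4). Row 16: index ⌊(16-1)/4⌋ = 3 into host → SF2; (16-1) mod 4 = 3 into the melted columns → WARN.
So row 16 is (SF2, WARN, 657); count = 657.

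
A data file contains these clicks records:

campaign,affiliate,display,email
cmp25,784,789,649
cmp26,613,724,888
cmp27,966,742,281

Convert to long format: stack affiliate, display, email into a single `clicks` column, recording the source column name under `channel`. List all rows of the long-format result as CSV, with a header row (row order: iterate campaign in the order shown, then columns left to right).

campaign,channel,clicks
cmp25,affiliate,784
cmp25,display,789
cmp25,email,649
cmp26,affiliate,613
cmp26,display,724
cmp26,email,888
cmp27,affiliate,966
cmp27,display,742
cmp27,email,281

Each (campaign, column) pair becomes one row: 3 × 3 = 9 rows.
For example, (cmp25, affiliate) → clicks=784.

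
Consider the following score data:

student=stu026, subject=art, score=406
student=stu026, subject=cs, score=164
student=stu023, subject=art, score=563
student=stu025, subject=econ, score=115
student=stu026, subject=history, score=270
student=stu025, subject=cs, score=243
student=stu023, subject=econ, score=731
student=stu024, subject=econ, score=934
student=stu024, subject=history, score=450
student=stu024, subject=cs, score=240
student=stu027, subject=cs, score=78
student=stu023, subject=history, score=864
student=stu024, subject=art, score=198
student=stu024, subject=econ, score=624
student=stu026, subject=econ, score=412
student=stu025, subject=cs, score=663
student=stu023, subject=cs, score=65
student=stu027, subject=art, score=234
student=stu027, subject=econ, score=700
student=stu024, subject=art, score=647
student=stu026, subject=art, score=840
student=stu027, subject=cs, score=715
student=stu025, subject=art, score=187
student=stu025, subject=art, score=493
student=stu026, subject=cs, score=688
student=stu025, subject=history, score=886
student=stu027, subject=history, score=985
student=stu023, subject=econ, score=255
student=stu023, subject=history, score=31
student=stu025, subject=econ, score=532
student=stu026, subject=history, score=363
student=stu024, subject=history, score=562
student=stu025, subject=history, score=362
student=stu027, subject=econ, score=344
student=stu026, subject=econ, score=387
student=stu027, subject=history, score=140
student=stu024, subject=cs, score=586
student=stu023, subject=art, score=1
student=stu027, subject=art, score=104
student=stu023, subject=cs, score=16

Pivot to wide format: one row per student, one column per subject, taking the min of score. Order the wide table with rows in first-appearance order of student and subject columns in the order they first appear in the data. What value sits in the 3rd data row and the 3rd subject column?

115

With rows in first-appearance order of student, row 3 is student=stu025. subject columns in first-appearance order: art, cs, econ, history; column 3 is econ.
Long rows with student=stu025, subject=econ: min(115, 532) = 115.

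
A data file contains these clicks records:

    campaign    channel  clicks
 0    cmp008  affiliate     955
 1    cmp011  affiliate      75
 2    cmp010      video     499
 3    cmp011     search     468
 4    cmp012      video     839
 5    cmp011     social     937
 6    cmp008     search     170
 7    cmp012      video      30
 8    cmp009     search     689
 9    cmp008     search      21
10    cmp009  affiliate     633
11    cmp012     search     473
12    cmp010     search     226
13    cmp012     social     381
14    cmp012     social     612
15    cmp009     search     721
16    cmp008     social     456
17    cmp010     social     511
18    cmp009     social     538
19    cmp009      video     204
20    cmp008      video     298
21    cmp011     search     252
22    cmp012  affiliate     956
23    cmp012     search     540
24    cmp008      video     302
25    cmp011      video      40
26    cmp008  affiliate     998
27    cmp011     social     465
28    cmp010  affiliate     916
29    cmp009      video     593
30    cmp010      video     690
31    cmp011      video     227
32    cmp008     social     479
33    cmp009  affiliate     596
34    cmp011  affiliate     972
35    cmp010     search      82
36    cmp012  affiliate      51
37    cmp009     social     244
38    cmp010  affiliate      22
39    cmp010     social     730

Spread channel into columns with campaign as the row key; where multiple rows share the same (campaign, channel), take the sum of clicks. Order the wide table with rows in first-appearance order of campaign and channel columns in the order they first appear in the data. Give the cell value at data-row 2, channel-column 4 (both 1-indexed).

1402

With rows in first-appearance order of campaign, row 2 is campaign=cmp011. channel columns in first-appearance order: affiliate, video, search, social; column 4 is social.
Long rows with campaign=cmp011, channel=social: 937 + 465 = 1402.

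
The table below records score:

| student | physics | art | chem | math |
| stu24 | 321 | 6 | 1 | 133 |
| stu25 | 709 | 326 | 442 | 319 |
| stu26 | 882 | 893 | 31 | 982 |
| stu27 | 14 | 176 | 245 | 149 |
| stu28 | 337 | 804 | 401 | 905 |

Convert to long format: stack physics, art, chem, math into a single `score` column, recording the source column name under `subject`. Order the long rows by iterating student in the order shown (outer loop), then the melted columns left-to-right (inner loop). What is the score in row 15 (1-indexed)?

20 rows total (5 × 4). Row 15: index ⌊(15-1)/4⌋ = 3 into student → stu27; (15-1) mod 4 = 2 into the melted columns → chem.
So row 15 is (stu27, chem, 245); score = 245.

245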